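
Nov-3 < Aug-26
False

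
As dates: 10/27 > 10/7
True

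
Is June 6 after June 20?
No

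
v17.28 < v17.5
False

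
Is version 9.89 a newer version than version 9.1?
Yes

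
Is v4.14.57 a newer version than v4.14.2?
Yes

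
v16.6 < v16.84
True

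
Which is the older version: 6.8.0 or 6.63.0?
6.8.0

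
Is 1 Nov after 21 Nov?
No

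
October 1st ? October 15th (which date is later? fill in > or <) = <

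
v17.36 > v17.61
False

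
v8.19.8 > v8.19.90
False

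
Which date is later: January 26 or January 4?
January 26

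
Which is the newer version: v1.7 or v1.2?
v1.7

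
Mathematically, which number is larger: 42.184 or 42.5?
42.5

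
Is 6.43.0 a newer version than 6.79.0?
No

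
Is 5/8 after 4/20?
Yes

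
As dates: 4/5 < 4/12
True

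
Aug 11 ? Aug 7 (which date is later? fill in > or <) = >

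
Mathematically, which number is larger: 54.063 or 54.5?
54.5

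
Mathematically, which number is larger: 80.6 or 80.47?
80.6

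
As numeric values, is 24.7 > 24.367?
True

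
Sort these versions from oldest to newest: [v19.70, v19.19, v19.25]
[v19.19, v19.25, v19.70]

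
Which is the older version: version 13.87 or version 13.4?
version 13.4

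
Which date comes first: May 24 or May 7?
May 7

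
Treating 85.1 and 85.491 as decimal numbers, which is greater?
85.491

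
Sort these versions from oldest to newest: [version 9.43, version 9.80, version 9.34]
[version 9.34, version 9.43, version 9.80]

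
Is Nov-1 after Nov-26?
No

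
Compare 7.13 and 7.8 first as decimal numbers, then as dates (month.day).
As decimals: 7.13 < 7.8. As dates: 7/13 is later than 7/8 (day 13 > day 8).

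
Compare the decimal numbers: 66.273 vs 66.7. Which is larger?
66.7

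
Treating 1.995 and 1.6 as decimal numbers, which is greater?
1.995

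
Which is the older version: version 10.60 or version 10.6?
version 10.6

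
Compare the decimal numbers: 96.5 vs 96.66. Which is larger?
96.66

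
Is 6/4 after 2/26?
Yes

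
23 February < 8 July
True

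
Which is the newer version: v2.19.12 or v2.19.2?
v2.19.12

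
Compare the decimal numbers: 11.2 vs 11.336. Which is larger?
11.336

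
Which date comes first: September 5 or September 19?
September 5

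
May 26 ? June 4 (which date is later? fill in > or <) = <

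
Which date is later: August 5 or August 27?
August 27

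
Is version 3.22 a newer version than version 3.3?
Yes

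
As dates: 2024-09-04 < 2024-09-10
True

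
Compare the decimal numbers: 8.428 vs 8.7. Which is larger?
8.7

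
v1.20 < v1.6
False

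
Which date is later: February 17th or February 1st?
February 17th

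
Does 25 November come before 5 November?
No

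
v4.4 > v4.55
False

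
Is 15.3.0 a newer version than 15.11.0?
No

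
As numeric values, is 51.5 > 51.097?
True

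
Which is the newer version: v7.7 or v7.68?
v7.68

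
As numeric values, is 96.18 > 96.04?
True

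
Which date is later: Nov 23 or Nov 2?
Nov 23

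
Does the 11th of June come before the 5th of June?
No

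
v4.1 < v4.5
True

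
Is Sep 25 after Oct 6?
No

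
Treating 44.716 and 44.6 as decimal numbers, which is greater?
44.716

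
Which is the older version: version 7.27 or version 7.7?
version 7.7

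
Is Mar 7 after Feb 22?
Yes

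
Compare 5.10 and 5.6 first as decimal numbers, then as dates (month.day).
As decimals: 5.10 < 5.6. As dates: 5/10 is later than 5/6 (day 10 > day 6).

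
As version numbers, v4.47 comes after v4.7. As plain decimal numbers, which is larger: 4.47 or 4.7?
4.7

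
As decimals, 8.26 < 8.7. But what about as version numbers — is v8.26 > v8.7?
True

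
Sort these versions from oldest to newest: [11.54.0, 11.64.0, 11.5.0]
[11.5.0, 11.54.0, 11.64.0]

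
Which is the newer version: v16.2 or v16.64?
v16.64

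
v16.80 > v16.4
True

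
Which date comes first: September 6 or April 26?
April 26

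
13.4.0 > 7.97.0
True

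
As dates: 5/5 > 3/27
True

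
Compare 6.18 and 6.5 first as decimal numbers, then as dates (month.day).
As decimals: 6.18 < 6.5. As dates: 6/18 is later than 6/5 (day 18 > day 5).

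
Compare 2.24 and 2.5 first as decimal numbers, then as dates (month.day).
As decimals: 2.24 < 2.5. As dates: 2/24 is later than 2/5 (day 24 > day 5).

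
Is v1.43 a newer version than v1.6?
Yes. Version numbers are compared segment by segment as integers, not as decimals: minor version 43 > 6, so v1.43 > v1.6 (even though the decimal 1.43 < 1.6).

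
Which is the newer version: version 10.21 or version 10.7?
version 10.21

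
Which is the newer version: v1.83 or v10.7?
v10.7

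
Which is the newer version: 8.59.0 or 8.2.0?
8.59.0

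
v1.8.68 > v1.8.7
True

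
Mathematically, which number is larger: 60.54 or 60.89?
60.89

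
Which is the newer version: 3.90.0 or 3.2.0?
3.90.0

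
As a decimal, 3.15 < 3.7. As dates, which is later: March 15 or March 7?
March 15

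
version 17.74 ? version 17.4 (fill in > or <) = >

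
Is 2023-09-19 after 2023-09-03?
Yes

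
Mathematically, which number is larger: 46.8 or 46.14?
46.8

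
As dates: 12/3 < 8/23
False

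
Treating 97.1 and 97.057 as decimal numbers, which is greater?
97.1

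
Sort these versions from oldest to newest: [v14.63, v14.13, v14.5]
[v14.5, v14.13, v14.63]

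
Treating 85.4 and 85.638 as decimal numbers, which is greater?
85.638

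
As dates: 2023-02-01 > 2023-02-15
False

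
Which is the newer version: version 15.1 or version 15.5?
version 15.5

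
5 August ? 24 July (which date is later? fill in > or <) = >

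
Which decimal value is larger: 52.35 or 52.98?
52.98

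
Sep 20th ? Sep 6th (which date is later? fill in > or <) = >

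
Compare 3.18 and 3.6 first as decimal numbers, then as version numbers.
As decimals: 3.18 < 3.6. As versions: v3.18 > v3.6 (minor version 18 > 6).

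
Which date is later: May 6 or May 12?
May 12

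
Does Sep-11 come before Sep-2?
No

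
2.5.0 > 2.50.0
False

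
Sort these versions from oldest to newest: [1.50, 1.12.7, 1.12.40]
[1.12.7, 1.12.40, 1.50]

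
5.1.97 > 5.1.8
True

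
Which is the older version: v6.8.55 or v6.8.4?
v6.8.4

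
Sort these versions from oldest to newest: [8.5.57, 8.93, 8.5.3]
[8.5.3, 8.5.57, 8.93]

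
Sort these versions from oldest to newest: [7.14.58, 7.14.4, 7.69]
[7.14.4, 7.14.58, 7.69]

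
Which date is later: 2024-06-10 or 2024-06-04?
2024-06-10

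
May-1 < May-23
True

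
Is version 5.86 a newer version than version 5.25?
Yes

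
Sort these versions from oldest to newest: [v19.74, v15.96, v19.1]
[v15.96, v19.1, v19.74]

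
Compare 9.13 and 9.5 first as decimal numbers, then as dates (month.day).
As decimals: 9.13 < 9.5. As dates: 9/13 is later than 9/5 (day 13 > day 5).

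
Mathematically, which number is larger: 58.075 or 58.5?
58.5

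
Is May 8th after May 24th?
No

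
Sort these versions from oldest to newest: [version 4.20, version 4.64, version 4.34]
[version 4.20, version 4.34, version 4.64]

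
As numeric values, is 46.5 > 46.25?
True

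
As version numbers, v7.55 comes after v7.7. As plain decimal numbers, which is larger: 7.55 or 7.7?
7.7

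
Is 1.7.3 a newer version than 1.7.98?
No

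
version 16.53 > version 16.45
True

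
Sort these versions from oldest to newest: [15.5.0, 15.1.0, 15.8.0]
[15.1.0, 15.5.0, 15.8.0]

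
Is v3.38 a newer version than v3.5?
Yes. Version numbers are compared segment by segment as integers, not as decimals: minor version 38 > 5, so v3.38 > v3.5 (even though the decimal 3.38 < 3.5).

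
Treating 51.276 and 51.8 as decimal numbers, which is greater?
51.8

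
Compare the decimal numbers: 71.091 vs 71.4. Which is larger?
71.4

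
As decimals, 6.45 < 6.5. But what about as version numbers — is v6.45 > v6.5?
True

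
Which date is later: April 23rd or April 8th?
April 23rd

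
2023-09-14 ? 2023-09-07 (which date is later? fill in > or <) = >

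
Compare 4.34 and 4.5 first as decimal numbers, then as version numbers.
As decimals: 4.34 < 4.5. As versions: v4.34 > v4.5 (minor version 34 > 5).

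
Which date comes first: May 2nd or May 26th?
May 2nd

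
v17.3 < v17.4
True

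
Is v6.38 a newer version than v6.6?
Yes. Version numbers are compared segment by segment as integers, not as decimals: minor version 38 > 6, so v6.38 > v6.6 (even though the decimal 6.38 < 6.6).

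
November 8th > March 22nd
True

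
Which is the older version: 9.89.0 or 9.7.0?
9.7.0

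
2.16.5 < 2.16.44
True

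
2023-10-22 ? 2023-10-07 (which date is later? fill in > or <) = >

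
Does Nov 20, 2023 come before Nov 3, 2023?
No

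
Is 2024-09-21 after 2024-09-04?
Yes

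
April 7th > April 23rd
False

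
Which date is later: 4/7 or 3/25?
4/7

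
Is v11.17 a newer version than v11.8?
Yes. Version numbers are compared segment by segment as integers, not as decimals: minor version 17 > 8, so v11.17 > v11.8 (even though the decimal 11.17 < 11.8).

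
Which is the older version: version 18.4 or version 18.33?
version 18.4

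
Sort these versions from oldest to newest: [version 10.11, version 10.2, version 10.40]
[version 10.2, version 10.11, version 10.40]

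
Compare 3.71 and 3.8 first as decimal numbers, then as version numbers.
As decimals: 3.71 < 3.8. As versions: v3.71 > v3.8 (minor version 71 > 8).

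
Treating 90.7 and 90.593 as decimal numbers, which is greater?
90.7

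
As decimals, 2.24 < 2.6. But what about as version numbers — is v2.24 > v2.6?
True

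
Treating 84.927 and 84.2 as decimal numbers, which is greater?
84.927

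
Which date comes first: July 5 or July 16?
July 5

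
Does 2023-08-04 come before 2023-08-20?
Yes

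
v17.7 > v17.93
False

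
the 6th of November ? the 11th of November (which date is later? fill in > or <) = <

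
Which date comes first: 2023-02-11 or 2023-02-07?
2023-02-07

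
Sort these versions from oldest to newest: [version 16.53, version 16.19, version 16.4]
[version 16.4, version 16.19, version 16.53]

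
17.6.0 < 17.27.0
True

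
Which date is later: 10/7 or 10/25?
10/25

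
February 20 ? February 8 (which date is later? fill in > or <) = >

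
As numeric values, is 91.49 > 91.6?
False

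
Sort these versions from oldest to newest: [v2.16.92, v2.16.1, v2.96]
[v2.16.1, v2.16.92, v2.96]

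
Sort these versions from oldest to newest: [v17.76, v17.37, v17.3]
[v17.3, v17.37, v17.76]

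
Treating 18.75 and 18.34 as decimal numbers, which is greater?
18.75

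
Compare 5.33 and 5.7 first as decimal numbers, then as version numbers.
As decimals: 5.33 < 5.7. As versions: v5.33 > v5.7 (minor version 33 > 7).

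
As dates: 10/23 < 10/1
False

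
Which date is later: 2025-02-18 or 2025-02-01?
2025-02-18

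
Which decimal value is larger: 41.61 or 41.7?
41.7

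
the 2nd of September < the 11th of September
True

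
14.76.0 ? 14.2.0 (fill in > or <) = >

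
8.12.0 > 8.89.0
False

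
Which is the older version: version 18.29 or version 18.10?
version 18.10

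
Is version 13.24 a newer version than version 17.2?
No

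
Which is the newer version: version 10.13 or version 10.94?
version 10.94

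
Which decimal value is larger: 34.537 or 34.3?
34.537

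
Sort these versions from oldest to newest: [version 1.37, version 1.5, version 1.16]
[version 1.5, version 1.16, version 1.37]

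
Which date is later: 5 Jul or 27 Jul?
27 Jul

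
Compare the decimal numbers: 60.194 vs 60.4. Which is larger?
60.4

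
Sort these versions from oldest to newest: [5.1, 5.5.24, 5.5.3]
[5.1, 5.5.3, 5.5.24]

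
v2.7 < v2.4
False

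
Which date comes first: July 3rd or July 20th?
July 3rd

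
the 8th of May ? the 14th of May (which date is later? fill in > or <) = <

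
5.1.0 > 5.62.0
False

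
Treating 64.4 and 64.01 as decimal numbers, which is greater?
64.4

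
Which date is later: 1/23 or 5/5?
5/5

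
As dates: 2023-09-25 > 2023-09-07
True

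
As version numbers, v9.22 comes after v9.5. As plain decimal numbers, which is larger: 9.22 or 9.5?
9.5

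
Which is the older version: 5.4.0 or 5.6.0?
5.4.0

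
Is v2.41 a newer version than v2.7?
Yes. Version numbers are compared segment by segment as integers, not as decimals: minor version 41 > 7, so v2.41 > v2.7 (even though the decimal 2.41 < 2.7).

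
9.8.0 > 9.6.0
True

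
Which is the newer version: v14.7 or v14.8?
v14.8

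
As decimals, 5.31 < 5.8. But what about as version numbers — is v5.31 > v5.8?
True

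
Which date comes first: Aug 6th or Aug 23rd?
Aug 6th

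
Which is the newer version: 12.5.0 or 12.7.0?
12.7.0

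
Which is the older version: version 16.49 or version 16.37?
version 16.37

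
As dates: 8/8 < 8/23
True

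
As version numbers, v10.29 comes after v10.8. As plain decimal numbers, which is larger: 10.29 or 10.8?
10.8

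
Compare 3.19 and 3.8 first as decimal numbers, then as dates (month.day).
As decimals: 3.19 < 3.8. As dates: 3/19 is later than 3/8 (day 19 > day 8).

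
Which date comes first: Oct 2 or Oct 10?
Oct 2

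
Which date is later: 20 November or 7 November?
20 November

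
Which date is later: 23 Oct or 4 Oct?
23 Oct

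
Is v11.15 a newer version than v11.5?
Yes. Version numbers are compared segment by segment as integers, not as decimals: minor version 15 > 5, so v11.15 > v11.5 (even though the decimal 11.15 < 11.5).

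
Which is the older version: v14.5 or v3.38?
v3.38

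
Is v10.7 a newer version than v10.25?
No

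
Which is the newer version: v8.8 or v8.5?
v8.8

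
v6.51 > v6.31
True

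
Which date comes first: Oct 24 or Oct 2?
Oct 2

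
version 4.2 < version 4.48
True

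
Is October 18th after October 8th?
Yes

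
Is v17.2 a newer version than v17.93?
No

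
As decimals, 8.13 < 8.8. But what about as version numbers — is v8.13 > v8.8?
True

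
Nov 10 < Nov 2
False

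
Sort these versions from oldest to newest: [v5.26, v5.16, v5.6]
[v5.6, v5.16, v5.26]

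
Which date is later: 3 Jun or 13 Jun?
13 Jun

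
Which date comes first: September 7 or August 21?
August 21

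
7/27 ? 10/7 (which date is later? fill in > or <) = <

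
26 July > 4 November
False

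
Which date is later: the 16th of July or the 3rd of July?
the 16th of July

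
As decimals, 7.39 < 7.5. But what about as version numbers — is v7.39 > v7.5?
True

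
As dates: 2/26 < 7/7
True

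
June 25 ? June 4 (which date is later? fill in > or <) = >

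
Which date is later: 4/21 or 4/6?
4/21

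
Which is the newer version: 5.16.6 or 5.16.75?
5.16.75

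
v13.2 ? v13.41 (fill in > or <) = <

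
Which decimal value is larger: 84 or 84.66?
84.66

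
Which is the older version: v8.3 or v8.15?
v8.3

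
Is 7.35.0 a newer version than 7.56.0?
No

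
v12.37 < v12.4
False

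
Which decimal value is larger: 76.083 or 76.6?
76.6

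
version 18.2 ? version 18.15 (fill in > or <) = <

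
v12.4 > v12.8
False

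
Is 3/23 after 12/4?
No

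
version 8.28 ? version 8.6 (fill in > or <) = >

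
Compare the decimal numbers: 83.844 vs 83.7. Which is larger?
83.844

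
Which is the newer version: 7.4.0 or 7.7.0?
7.7.0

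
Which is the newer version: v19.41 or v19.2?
v19.41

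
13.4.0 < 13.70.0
True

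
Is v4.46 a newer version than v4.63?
No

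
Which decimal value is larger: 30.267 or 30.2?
30.267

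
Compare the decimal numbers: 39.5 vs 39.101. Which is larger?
39.5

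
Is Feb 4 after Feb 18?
No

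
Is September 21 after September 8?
Yes. Day 21 comes after day 8 in September — this is a date comparison, not a decimal one (the decimal 9.21 would be smaller than 9.8).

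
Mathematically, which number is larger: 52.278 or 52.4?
52.4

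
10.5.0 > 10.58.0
False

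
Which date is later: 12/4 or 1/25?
12/4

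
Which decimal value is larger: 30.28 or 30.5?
30.5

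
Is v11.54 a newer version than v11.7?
Yes. Version numbers are compared segment by segment as integers, not as decimals: minor version 54 > 7, so v11.54 > v11.7 (even though the decimal 11.54 < 11.7).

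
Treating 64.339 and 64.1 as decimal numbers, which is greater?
64.339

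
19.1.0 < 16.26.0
False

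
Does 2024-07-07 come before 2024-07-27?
Yes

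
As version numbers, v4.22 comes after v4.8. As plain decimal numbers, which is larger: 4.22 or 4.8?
4.8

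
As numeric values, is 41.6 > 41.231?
True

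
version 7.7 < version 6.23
False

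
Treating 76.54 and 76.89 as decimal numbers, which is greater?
76.89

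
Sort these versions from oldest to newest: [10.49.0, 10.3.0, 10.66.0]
[10.3.0, 10.49.0, 10.66.0]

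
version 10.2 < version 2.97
False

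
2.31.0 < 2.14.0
False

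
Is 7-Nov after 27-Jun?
Yes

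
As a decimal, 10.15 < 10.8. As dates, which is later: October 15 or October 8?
October 15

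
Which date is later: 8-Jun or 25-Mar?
8-Jun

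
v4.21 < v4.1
False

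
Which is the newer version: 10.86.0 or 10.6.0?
10.86.0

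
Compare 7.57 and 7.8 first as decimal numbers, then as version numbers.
As decimals: 7.57 < 7.8. As versions: v7.57 > v7.8 (minor version 57 > 8).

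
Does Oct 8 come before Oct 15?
Yes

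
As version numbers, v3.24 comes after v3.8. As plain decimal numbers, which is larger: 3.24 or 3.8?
3.8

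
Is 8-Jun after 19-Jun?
No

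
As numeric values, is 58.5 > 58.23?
True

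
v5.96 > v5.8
True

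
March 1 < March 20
True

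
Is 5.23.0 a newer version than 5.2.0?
Yes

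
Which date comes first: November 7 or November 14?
November 7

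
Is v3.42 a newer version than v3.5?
Yes. Version numbers are compared segment by segment as integers, not as decimals: minor version 42 > 5, so v3.42 > v3.5 (even though the decimal 3.42 < 3.5).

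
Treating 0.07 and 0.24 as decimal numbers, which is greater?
0.24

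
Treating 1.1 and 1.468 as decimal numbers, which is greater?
1.468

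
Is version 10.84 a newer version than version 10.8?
Yes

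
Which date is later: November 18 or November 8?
November 18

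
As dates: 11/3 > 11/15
False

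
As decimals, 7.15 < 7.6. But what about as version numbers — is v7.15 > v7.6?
True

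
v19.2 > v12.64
True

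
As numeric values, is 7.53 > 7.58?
False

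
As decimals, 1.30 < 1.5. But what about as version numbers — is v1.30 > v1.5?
True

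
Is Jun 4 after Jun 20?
No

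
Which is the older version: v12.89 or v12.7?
v12.7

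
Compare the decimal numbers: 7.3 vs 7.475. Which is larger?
7.475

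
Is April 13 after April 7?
Yes. Day 13 comes after day 7 in April — this is a date comparison, not a decimal one (the decimal 4.13 would be smaller than 4.7).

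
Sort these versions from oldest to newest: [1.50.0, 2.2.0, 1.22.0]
[1.22.0, 1.50.0, 2.2.0]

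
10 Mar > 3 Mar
True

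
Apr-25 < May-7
True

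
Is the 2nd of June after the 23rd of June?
No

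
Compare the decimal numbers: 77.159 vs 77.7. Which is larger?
77.7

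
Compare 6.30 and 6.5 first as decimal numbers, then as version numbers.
As decimals: 6.30 < 6.5. As versions: v6.30 > v6.5 (minor version 30 > 5).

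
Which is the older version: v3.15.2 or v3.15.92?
v3.15.2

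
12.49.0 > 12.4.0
True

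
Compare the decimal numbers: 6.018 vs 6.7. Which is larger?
6.7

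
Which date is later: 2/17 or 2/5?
2/17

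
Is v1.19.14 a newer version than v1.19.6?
Yes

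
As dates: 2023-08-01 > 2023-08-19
False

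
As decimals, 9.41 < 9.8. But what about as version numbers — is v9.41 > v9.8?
True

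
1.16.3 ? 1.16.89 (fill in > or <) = <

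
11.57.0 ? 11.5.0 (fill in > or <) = >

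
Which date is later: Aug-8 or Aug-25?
Aug-25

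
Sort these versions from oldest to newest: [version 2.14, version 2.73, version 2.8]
[version 2.8, version 2.14, version 2.73]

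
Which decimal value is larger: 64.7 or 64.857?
64.857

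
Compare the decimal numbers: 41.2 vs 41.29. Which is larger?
41.29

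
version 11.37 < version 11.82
True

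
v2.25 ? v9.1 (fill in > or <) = <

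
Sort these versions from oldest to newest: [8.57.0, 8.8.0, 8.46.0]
[8.8.0, 8.46.0, 8.57.0]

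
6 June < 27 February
False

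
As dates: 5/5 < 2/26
False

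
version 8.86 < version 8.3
False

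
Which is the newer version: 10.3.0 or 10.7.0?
10.7.0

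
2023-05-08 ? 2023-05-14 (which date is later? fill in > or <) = <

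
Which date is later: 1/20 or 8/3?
8/3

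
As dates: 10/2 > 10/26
False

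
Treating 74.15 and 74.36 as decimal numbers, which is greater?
74.36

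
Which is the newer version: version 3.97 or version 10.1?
version 10.1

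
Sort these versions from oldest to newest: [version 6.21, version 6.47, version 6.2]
[version 6.2, version 6.21, version 6.47]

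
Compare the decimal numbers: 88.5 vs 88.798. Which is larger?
88.798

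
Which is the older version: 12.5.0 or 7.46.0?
7.46.0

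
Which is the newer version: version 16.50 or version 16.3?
version 16.50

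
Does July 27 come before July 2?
No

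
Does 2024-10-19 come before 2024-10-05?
No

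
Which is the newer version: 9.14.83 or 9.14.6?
9.14.83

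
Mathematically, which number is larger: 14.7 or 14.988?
14.988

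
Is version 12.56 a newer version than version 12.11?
Yes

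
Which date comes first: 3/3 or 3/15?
3/3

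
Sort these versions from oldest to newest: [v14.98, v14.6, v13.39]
[v13.39, v14.6, v14.98]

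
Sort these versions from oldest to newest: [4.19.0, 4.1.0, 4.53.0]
[4.1.0, 4.19.0, 4.53.0]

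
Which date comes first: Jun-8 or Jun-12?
Jun-8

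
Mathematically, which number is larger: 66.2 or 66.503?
66.503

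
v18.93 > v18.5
True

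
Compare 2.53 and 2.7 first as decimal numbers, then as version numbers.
As decimals: 2.53 < 2.7. As versions: v2.53 > v2.7 (minor version 53 > 7).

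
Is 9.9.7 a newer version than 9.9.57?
No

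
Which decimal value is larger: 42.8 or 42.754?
42.8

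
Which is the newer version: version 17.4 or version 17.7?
version 17.7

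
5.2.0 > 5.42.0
False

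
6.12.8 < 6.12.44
True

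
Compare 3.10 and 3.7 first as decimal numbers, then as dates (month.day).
As decimals: 3.10 < 3.7. As dates: 3/10 is later than 3/7 (day 10 > day 7).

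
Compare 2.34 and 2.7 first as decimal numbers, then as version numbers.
As decimals: 2.34 < 2.7. As versions: v2.34 > v2.7 (minor version 34 > 7).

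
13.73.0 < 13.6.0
False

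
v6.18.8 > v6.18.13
False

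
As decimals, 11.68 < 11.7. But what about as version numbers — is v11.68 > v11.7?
True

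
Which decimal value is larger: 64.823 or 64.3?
64.823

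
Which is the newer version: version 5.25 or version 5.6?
version 5.25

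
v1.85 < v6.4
True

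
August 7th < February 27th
False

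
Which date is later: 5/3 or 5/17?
5/17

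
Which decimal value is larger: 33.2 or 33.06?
33.2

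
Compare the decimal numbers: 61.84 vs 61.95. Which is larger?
61.95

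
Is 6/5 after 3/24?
Yes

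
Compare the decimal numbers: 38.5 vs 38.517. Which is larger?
38.517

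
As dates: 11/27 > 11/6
True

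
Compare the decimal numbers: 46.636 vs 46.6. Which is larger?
46.636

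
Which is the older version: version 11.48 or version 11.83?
version 11.48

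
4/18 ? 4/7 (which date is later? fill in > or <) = >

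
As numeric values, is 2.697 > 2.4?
True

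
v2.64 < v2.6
False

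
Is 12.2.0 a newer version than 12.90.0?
No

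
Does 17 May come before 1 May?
No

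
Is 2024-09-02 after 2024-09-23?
No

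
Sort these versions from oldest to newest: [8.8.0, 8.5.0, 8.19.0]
[8.5.0, 8.8.0, 8.19.0]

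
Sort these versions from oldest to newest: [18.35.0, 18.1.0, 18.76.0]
[18.1.0, 18.35.0, 18.76.0]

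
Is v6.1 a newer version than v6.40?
No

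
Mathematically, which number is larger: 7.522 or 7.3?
7.522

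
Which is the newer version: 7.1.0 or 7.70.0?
7.70.0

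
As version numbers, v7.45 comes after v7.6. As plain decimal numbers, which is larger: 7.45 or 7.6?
7.6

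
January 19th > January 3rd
True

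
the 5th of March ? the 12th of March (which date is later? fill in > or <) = <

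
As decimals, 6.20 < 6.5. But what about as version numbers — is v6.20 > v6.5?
True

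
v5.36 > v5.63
False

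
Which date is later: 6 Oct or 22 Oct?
22 Oct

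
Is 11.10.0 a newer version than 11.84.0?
No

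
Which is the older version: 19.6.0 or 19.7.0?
19.6.0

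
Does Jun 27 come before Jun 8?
No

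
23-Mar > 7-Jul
False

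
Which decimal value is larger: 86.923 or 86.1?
86.923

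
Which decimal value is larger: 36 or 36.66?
36.66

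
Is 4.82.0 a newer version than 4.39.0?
Yes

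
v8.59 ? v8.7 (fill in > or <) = >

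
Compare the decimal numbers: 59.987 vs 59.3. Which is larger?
59.987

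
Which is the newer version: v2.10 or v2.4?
v2.10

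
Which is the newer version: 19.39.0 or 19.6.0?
19.39.0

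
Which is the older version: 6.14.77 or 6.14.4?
6.14.4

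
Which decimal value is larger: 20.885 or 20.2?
20.885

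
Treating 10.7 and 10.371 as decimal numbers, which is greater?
10.7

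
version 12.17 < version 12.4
False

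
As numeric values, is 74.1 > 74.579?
False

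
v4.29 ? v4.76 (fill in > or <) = <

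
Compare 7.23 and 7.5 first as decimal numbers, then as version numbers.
As decimals: 7.23 < 7.5. As versions: v7.23 > v7.5 (minor version 23 > 5).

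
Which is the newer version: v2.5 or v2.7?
v2.7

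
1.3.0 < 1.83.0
True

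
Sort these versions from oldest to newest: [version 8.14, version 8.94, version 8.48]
[version 8.14, version 8.48, version 8.94]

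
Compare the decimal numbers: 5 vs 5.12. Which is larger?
5.12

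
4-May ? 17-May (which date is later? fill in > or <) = <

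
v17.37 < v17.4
False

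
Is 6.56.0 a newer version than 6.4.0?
Yes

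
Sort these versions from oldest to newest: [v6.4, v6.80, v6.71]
[v6.4, v6.71, v6.80]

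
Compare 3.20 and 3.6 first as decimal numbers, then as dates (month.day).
As decimals: 3.20 < 3.6. As dates: 3/20 is later than 3/6 (day 20 > day 6).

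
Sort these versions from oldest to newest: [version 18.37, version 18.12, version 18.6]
[version 18.6, version 18.12, version 18.37]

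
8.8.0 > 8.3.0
True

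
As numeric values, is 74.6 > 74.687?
False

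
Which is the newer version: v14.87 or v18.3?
v18.3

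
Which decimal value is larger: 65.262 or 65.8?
65.8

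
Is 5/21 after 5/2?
Yes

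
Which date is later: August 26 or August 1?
August 26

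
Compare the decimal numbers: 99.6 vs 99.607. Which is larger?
99.607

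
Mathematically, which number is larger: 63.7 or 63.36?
63.7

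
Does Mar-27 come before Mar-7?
No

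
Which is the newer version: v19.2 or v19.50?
v19.50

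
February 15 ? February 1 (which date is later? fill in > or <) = >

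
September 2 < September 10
True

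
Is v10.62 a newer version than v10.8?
Yes. Version numbers are compared segment by segment as integers, not as decimals: minor version 62 > 8, so v10.62 > v10.8 (even though the decimal 10.62 < 10.8).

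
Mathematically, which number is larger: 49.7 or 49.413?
49.7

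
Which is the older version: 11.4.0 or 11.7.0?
11.4.0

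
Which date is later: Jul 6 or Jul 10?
Jul 10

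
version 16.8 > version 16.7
True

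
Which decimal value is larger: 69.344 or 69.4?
69.4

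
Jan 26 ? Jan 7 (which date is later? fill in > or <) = >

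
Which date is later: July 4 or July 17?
July 17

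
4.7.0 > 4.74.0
False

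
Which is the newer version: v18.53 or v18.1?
v18.53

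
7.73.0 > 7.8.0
True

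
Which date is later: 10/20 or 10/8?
10/20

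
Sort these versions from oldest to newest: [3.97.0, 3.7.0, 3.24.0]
[3.7.0, 3.24.0, 3.97.0]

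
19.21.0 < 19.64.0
True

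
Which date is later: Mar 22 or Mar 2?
Mar 22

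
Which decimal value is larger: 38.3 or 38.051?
38.3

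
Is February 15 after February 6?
Yes. Day 15 comes after day 6 in February — this is a date comparison, not a decimal one (the decimal 2.15 would be smaller than 2.6).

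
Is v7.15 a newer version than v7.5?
Yes. Version numbers are compared segment by segment as integers, not as decimals: minor version 15 > 5, so v7.15 > v7.5 (even though the decimal 7.15 < 7.5).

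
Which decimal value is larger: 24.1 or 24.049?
24.1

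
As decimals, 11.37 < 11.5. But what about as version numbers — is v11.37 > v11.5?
True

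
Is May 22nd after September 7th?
No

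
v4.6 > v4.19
False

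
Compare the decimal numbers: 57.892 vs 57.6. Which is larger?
57.892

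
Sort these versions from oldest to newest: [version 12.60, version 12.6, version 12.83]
[version 12.6, version 12.60, version 12.83]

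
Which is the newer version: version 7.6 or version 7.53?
version 7.53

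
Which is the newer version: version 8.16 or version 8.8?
version 8.16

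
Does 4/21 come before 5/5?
Yes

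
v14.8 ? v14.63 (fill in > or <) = <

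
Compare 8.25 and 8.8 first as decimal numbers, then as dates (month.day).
As decimals: 8.25 < 8.8. As dates: 8/25 is later than 8/8 (day 25 > day 8).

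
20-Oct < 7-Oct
False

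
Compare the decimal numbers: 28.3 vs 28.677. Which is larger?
28.677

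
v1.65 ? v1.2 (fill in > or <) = >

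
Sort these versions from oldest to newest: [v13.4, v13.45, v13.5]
[v13.4, v13.5, v13.45]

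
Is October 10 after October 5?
Yes. Day 10 comes after day 5 in October — this is a date comparison, not a decimal one (the decimal 10.10 would be smaller than 10.5).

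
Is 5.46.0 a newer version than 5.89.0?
No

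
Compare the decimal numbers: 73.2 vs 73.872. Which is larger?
73.872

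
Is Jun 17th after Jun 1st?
Yes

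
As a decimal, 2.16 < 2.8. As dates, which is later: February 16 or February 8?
February 16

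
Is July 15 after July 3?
Yes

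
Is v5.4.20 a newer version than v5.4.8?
Yes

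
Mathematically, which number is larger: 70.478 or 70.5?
70.5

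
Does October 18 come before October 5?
No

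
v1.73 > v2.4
False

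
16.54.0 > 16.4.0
True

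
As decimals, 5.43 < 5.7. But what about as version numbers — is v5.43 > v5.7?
True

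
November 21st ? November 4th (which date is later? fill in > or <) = >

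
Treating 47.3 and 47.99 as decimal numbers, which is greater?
47.99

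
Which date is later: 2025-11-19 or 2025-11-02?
2025-11-19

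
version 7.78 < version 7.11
False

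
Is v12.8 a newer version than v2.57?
Yes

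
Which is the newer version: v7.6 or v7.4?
v7.6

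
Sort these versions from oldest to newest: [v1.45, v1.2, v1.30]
[v1.2, v1.30, v1.45]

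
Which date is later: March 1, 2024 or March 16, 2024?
March 16, 2024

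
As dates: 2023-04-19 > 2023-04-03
True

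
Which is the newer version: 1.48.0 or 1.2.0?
1.48.0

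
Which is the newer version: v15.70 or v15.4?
v15.70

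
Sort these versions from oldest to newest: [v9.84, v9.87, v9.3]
[v9.3, v9.84, v9.87]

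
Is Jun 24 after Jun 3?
Yes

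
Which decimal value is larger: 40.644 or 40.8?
40.8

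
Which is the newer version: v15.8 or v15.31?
v15.31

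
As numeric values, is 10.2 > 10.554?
False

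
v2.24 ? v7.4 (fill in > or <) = <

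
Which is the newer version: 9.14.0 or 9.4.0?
9.14.0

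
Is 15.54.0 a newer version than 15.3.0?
Yes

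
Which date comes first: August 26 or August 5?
August 5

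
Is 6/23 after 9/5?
No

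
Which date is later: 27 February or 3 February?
27 February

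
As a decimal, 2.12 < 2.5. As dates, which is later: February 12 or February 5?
February 12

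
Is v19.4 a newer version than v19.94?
No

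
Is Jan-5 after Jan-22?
No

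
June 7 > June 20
False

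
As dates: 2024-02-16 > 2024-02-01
True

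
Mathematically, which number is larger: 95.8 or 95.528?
95.8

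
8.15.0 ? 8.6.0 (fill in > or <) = >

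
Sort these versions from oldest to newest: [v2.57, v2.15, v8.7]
[v2.15, v2.57, v8.7]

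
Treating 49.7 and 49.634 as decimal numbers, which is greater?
49.7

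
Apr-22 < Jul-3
True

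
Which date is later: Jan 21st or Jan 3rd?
Jan 21st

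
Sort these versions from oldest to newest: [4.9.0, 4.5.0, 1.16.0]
[1.16.0, 4.5.0, 4.9.0]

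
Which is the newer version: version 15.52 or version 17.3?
version 17.3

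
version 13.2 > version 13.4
False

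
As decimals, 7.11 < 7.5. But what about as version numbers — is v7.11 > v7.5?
True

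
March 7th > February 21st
True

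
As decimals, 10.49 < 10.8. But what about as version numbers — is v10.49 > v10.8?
True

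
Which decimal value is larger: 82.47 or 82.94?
82.94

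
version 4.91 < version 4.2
False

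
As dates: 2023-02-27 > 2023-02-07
True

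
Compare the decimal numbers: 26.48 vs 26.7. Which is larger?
26.7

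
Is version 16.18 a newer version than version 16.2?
Yes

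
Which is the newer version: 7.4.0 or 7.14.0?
7.14.0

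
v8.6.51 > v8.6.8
True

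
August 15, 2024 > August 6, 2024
True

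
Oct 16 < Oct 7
False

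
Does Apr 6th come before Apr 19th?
Yes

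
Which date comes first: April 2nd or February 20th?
February 20th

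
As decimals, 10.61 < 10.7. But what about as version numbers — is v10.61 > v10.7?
True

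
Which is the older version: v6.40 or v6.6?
v6.6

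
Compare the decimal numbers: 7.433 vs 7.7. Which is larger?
7.7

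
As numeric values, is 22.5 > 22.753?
False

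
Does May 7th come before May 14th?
Yes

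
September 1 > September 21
False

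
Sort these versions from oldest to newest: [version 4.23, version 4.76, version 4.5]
[version 4.5, version 4.23, version 4.76]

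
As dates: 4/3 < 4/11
True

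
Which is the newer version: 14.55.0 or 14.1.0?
14.55.0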